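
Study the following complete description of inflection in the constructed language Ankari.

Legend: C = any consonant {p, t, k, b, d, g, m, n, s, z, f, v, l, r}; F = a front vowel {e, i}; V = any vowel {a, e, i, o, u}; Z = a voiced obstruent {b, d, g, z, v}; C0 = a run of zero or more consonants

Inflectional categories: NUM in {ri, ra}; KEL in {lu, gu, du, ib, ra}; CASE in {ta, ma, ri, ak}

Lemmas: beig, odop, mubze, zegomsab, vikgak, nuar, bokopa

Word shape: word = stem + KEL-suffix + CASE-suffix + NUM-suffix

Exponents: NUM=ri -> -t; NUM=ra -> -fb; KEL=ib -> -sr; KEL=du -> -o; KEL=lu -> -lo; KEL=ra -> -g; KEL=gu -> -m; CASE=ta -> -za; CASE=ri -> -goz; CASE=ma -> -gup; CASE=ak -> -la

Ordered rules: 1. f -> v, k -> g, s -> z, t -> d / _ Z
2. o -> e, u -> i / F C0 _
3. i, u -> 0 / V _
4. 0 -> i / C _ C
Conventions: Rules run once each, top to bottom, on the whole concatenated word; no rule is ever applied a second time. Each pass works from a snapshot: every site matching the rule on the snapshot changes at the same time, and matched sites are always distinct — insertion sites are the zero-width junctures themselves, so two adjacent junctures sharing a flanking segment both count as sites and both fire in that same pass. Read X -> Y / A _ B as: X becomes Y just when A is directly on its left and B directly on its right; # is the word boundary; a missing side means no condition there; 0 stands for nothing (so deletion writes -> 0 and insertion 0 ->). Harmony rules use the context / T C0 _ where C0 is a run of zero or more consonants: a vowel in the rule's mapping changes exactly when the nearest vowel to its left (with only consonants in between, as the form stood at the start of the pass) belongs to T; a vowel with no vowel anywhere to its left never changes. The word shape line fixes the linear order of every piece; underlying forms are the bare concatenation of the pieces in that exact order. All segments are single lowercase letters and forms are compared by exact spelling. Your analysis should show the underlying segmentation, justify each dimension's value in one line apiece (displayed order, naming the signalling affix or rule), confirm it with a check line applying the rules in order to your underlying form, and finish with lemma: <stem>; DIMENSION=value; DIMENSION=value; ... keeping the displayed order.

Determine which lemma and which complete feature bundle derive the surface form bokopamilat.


underlying: bokopa-m-la-t
NUM=ri - signalled by the affix -t
KEL=gu - signalled by the affix -m
CASE=ak - signalled by the affix -la
check: bokopamlat -> bokopamlat -> bokopamlat -> bokopamlat -> bokopamilat
lemma: bokopa; NUM=ri; KEL=gu; CASE=ak


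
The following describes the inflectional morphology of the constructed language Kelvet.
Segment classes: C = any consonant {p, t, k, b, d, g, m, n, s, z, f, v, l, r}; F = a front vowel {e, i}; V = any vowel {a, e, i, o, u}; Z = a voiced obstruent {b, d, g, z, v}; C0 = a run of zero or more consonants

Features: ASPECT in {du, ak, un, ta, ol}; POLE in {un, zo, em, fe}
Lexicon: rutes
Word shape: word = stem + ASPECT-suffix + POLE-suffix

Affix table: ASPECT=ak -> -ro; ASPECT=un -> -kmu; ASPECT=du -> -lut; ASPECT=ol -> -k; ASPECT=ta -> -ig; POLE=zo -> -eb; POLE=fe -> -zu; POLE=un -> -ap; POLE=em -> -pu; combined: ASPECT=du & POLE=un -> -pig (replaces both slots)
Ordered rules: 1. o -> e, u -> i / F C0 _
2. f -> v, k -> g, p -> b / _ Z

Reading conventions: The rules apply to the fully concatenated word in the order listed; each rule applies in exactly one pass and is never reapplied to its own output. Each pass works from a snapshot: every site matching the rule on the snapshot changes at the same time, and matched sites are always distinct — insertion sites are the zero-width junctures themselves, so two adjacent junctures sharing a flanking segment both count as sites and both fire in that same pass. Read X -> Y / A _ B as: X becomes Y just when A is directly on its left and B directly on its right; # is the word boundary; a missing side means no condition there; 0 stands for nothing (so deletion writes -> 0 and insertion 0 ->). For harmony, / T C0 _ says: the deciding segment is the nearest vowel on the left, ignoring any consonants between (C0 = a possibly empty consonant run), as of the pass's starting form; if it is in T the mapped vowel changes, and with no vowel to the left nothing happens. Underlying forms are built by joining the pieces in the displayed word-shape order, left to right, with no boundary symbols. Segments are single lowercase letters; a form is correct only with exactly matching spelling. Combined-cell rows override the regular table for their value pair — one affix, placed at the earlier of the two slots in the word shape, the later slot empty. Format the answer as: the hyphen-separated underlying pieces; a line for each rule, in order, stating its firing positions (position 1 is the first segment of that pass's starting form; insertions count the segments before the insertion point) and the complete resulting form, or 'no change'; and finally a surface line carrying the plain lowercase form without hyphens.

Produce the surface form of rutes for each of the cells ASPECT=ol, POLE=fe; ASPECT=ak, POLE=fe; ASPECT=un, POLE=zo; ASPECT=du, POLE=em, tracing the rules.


cell ASPECT=ol, POLE=fe:
underlying: rutes-k-zu
1. o -> e, u -> i / F C0 _: fires at position(s) 8: ruteskzi
2. f -> v, k -> g, p -> b / _ Z: fires at position(s) 6: rutesgzi
surface: rutesgzi

cell ASPECT=ak, POLE=fe:
underlying: rutes-ro-zu
1. o -> e, u -> i / F C0 _: fires at position(s) 7: rutesrezu
2. f -> v, k -> g, p -> b / _ Z: no change
surface: rutesrezu

cell ASPECT=un, POLE=zo:
underlying: rutes-kmu-eb
1. o -> e, u -> i / F C0 _: fires at position(s) 8: ruteskmieb
2. f -> v, k -> g, p -> b / _ Z: no change
surface: ruteskmieb

cell ASPECT=du, POLE=em:
underlying: rutes-lut-pu
1. o -> e, u -> i / F C0 _: fires at position(s) 7: ruteslitpu
2. f -> v, k -> g, p -> b / _ Z: no change
surface: ruteslitpu


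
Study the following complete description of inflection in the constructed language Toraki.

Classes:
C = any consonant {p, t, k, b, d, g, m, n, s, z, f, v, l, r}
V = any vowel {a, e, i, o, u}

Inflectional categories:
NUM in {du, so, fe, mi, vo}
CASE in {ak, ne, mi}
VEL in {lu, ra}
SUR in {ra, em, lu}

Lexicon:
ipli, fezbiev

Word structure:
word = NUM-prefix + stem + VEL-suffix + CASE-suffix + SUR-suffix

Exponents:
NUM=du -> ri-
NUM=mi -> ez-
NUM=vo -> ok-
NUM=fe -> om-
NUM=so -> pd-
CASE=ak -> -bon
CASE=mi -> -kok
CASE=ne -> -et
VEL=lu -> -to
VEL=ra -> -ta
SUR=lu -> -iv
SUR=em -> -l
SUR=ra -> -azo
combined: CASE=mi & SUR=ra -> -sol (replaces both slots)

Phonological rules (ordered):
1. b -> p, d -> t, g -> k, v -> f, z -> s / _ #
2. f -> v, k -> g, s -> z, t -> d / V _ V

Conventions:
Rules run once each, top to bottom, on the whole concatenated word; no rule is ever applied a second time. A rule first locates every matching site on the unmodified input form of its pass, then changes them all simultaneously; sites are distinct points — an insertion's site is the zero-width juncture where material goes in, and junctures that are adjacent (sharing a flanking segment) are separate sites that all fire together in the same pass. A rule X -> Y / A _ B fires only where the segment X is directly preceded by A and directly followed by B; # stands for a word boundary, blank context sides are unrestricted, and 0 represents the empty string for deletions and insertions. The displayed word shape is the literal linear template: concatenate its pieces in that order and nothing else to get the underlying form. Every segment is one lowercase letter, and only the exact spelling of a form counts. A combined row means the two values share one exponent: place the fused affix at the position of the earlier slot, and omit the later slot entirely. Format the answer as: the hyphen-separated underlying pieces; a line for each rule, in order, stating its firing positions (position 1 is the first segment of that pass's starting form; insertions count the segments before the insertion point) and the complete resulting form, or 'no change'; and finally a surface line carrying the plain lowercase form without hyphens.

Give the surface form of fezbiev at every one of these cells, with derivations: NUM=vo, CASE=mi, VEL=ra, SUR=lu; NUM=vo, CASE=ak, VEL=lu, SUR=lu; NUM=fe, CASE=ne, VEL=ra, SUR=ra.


cell NUM=vo, CASE=mi, VEL=ra, SUR=lu:
underlying: ok-fezbiev-ta-kok-iv
1. b -> p, d -> t, g -> k, v -> f, z -> s / _ #: fires at position(s) 16: okfezbievtakokif
2. f -> v, k -> g, s -> z, t -> d / V _ V: fires at position(s) 12, 14: okfezbievtagogif
surface: okfezbievtagogif

cell NUM=vo, CASE=ak, VEL=lu, SUR=lu:
underlying: ok-fezbiev-to-bon-iv
1. b -> p, d -> t, g -> k, v -> f, z -> s / _ #: fires at position(s) 16: okfezbievtobonif
2. f -> v, k -> g, s -> z, t -> d / V _ V: no change
surface: okfezbievtobonif

cell NUM=fe, CASE=ne, VEL=ra, SUR=ra:
underlying: om-fezbiev-ta-et-azo
1. b -> p, d -> t, g -> k, v -> f, z -> s / _ #: no change
2. f -> v, k -> g, s -> z, t -> d / V _ V: fires at position(s) 13: omfezbievtaedazo
surface: omfezbievtaedazo


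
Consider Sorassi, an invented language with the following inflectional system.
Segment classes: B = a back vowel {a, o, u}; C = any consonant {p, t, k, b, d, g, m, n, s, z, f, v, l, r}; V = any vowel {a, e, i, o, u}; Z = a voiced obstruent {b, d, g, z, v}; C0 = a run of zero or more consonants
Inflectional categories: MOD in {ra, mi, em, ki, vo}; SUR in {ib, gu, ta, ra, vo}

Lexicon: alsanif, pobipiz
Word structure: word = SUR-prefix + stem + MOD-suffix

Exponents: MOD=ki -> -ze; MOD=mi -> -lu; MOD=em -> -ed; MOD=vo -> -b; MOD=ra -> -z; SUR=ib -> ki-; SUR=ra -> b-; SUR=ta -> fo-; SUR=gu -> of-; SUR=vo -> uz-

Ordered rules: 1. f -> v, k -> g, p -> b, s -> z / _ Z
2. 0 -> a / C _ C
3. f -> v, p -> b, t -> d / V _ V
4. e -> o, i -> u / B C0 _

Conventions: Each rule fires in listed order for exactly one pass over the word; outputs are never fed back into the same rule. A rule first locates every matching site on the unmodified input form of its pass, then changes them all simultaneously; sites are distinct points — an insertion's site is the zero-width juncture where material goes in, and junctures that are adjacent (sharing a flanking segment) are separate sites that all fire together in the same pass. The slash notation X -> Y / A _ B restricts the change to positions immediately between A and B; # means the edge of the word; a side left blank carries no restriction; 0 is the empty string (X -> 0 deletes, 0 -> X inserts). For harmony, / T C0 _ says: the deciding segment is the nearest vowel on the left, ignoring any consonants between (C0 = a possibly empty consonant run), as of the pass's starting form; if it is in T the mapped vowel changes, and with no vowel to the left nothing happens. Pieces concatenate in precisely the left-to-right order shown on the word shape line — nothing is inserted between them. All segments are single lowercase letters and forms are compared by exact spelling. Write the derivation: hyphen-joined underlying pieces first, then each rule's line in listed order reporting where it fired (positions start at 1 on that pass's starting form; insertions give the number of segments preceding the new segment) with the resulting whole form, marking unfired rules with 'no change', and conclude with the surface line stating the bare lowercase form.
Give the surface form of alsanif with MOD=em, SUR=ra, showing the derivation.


underlying: b-alsanif-ed
1. f -> v, k -> g, p -> b, s -> z / _ Z: no change
2. 0 -> a / C _ C: inserts after position(s) 3: balasanifed
3. f -> v, p -> b, t -> d / V _ V: fires at position(s) 9: balasanived
4. e -> o, i -> u / B C0 _: fires at position(s) 8: balasanuved
surface: balasanuved


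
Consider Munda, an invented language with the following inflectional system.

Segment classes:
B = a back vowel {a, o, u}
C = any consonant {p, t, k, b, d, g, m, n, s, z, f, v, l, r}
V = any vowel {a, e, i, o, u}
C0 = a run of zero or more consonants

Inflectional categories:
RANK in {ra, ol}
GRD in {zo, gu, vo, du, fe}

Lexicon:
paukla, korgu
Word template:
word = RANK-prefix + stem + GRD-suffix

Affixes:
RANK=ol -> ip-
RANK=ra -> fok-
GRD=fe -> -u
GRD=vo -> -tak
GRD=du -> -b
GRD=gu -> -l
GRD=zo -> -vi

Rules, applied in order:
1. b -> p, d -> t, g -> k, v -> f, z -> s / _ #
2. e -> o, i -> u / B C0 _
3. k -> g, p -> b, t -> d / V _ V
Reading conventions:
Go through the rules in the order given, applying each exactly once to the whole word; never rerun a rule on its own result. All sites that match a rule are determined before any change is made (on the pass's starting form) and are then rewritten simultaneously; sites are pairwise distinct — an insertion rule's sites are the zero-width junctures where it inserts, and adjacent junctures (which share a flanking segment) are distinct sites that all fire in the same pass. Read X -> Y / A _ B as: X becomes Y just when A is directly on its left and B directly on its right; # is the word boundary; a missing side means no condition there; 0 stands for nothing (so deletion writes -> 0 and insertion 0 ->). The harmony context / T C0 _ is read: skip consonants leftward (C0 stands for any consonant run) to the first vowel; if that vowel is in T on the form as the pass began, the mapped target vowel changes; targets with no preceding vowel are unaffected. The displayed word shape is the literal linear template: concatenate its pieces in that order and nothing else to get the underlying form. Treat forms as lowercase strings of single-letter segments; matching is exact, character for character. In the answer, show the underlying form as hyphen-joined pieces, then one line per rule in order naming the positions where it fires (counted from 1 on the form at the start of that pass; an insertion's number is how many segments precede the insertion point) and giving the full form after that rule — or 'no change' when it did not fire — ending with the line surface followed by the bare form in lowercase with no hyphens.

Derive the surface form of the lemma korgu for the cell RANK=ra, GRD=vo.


underlying: fok-korgu-tak
1. b -> p, d -> t, g -> k, v -> f, z -> s / _ #: no change
2. e -> o, i -> u / B C0 _: no change
3. k -> g, p -> b, t -> d / V _ V: fires at position(s) 9: fokkorgudak
surface: fokkorgudak


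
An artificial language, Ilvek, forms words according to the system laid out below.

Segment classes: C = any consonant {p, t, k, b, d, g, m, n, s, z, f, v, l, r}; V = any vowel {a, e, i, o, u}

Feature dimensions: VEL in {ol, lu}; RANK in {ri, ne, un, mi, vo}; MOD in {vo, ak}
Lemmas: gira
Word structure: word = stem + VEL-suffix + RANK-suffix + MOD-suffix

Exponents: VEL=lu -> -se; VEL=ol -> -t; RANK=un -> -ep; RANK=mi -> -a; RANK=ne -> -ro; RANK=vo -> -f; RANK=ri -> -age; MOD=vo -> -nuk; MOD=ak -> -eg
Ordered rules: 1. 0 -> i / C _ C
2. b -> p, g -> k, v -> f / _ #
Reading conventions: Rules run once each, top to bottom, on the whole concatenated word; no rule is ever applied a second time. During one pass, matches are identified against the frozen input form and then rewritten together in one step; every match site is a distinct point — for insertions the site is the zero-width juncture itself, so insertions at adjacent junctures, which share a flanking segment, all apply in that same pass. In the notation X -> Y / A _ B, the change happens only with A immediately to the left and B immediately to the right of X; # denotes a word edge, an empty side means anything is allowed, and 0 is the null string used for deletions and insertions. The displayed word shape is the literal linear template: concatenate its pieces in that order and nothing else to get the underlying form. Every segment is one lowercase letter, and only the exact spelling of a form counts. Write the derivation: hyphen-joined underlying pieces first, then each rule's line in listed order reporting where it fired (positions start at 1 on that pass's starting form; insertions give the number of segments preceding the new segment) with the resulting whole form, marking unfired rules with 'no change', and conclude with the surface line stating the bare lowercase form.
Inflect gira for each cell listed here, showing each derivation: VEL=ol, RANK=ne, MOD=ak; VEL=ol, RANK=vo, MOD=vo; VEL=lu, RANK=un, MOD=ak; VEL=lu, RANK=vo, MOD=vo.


cell VEL=ol, RANK=ne, MOD=ak:
underlying: gira-t-ro-eg
1. 0 -> i / C _ C: inserts after position(s) 5: giratiroeg
2. b -> p, g -> k, v -> f / _ #: fires at position(s) 10: giratiroek
surface: giratiroek

cell VEL=ol, RANK=vo, MOD=vo:
underlying: gira-t-f-nuk
1. 0 -> i / C _ C: inserts after position(s) 5, 6: giratifinuk
2. b -> p, g -> k, v -> f / _ #: no change
surface: giratifinuk

cell VEL=lu, RANK=un, MOD=ak:
underlying: gira-se-ep-eg
1. 0 -> i / C _ C: no change
2. b -> p, g -> k, v -> f / _ #: fires at position(s) 10: giraseepek
surface: giraseepek

cell VEL=lu, RANK=vo, MOD=vo:
underlying: gira-se-f-nuk
1. 0 -> i / C _ C: inserts after position(s) 7: girasefinuk
2. b -> p, g -> k, v -> f / _ #: no change
surface: girasefinuk


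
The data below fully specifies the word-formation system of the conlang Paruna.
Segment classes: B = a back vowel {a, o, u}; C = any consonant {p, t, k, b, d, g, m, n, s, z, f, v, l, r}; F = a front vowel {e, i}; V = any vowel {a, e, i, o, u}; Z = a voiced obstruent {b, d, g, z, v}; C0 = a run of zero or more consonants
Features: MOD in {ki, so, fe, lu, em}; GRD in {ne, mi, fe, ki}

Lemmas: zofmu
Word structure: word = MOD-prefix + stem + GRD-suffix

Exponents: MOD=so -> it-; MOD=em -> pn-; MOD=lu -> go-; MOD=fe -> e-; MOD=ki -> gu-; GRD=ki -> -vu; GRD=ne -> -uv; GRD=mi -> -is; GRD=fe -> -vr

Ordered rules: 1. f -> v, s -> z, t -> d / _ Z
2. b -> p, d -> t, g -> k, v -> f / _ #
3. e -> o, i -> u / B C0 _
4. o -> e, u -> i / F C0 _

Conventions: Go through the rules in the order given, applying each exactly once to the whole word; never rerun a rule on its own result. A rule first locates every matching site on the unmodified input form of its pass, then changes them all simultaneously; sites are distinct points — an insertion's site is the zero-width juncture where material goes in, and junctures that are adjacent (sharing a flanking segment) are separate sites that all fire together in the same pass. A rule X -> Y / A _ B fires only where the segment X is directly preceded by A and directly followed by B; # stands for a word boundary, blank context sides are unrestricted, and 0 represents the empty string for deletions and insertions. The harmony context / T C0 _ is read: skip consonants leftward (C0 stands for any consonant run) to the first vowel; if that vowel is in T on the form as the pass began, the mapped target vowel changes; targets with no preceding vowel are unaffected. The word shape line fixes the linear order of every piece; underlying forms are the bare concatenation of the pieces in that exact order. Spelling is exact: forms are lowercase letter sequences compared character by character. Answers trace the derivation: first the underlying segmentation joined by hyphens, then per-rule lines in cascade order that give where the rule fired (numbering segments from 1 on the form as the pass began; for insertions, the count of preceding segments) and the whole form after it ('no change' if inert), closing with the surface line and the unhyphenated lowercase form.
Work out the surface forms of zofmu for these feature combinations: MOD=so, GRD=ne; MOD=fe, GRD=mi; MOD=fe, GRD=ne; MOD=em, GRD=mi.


cell MOD=so, GRD=ne:
underlying: it-zofmu-uv
1. f -> v, s -> z, t -> d / _ Z: fires at position(s) 2: idzofmuuv
2. b -> p, d -> t, g -> k, v -> f / _ #: fires at position(s) 9: idzofmuuf
3. e -> o, i -> u / B C0 _: no change
4. o -> e, u -> i / F C0 _: fires at position(s) 4: idzefmuuf
surface: idzefmuuf

cell MOD=fe, GRD=mi:
underlying: e-zofmu-is
1. f -> v, s -> z, t -> d / _ Z: no change
2. b -> p, d -> t, g -> k, v -> f / _ #: no change
3. e -> o, i -> u / B C0 _: fires at position(s) 7: ezofmuus
4. o -> e, u -> i / F C0 _: fires at position(s) 3: ezefmuus
surface: ezefmuus

cell MOD=fe, GRD=ne:
underlying: e-zofmu-uv
1. f -> v, s -> z, t -> d / _ Z: no change
2. b -> p, d -> t, g -> k, v -> f / _ #: fires at position(s) 8: ezofmuuf
3. e -> o, i -> u / B C0 _: no change
4. o -> e, u -> i / F C0 _: fires at position(s) 3: ezefmuuf
surface: ezefmuuf

cell MOD=em, GRD=mi:
underlying: pn-zofmu-is
1. f -> v, s -> z, t -> d / _ Z: no change
2. b -> p, d -> t, g -> k, v -> f / _ #: no change
3. e -> o, i -> u / B C0 _: fires at position(s) 8: pnzofmuus
4. o -> e, u -> i / F C0 _: no change
surface: pnzofmuus


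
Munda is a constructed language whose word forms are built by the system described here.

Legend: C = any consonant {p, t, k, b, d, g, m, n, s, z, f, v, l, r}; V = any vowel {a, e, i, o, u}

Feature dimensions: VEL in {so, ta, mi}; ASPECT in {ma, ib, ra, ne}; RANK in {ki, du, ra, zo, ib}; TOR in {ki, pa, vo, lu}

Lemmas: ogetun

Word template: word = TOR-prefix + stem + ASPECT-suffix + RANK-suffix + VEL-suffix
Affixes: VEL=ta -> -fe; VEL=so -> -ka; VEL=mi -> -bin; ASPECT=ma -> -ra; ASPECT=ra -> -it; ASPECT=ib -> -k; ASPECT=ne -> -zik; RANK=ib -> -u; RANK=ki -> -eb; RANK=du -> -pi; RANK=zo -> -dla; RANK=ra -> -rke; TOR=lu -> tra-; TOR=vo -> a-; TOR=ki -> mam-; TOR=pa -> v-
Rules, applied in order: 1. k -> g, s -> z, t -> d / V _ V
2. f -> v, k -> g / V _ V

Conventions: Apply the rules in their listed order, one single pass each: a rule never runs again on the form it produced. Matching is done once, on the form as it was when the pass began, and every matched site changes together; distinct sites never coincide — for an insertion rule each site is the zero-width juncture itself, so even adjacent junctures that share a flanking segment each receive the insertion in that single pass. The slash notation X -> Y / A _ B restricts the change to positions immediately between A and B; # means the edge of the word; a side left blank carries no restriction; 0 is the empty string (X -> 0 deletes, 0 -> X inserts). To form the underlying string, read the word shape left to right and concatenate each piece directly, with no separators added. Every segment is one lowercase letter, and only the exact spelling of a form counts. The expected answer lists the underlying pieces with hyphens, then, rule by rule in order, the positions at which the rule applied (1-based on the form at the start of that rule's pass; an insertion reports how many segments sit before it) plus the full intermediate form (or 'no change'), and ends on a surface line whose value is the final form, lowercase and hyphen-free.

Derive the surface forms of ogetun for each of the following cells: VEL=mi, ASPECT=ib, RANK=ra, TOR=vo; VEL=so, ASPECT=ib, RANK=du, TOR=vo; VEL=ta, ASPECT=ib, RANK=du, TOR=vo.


cell VEL=mi, ASPECT=ib, RANK=ra, TOR=vo:
underlying: a-ogetun-k-rke-bin
1. k -> g, s -> z, t -> d / V _ V: fires at position(s) 5: aogedunkrkebin
2. f -> v, k -> g / V _ V: no change
surface: aogedunkrkebin

cell VEL=so, ASPECT=ib, RANK=du, TOR=vo:
underlying: a-ogetun-k-pi-ka
1. k -> g, s -> z, t -> d / V _ V: fires at position(s) 5, 11: aogedunkpiga
2. f -> v, k -> g / V _ V: no change
surface: aogedunkpiga

cell VEL=ta, ASPECT=ib, RANK=du, TOR=vo:
underlying: a-ogetun-k-pi-fe
1. k -> g, s -> z, t -> d / V _ V: fires at position(s) 5: aogedunkpife
2. f -> v, k -> g / V _ V: fires at position(s) 11: aogedunkpive
surface: aogedunkpive


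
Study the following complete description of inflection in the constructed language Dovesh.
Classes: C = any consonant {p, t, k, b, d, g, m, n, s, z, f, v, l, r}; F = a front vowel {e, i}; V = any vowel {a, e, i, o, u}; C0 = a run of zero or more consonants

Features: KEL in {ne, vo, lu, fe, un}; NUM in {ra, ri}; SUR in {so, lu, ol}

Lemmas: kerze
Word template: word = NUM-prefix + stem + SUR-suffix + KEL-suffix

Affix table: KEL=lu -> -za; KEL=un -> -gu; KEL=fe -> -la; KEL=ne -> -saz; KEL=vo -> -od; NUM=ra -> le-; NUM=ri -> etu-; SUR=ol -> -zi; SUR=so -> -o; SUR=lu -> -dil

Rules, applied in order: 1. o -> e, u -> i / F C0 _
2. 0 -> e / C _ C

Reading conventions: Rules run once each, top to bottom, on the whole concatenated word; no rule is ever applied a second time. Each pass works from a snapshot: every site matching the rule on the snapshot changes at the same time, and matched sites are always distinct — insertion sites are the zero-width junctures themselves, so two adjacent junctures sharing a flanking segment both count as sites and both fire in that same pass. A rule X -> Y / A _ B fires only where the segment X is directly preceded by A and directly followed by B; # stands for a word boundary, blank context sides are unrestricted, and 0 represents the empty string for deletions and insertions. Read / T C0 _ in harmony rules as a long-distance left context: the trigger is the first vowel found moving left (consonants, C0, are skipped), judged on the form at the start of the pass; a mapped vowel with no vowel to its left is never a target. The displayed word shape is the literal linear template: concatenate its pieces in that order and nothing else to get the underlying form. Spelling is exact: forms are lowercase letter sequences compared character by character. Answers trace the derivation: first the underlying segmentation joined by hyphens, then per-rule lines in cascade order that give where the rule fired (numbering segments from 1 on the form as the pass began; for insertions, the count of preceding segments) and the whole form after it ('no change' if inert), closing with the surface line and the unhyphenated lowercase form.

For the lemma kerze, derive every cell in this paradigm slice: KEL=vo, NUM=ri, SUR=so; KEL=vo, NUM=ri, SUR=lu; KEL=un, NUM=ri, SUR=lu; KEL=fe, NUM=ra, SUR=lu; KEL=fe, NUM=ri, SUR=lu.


cell KEL=vo, NUM=ri, SUR=so:
underlying: etu-kerze-o-od
1. o -> e, u -> i / F C0 _: fires at position(s) 3, 9: etikerzeeod
2. 0 -> e / C _ C: inserts after position(s) 6: etikerezeeod
surface: etikerezeeod

cell KEL=vo, NUM=ri, SUR=lu:
underlying: etu-kerze-dil-od
1. o -> e, u -> i / F C0 _: fires at position(s) 3, 12: etikerzediled
2. 0 -> e / C _ C: inserts after position(s) 6: etikerezediled
surface: etikerezediled

cell KEL=un, NUM=ri, SUR=lu:
underlying: etu-kerze-dil-gu
1. o -> e, u -> i / F C0 _: fires at position(s) 3, 13: etikerzedilgi
2. 0 -> e / C _ C: inserts after position(s) 6, 11: etikerezedilegi
surface: etikerezedilegi

cell KEL=fe, NUM=ra, SUR=lu:
underlying: le-kerze-dil-la
1. o -> e, u -> i / F C0 _: no change
2. 0 -> e / C _ C: inserts after position(s) 5, 10: lekerezedilela
surface: lekerezedilela

cell KEL=fe, NUM=ri, SUR=lu:
underlying: etu-kerze-dil-la
1. o -> e, u -> i / F C0 _: fires at position(s) 3: etikerzedilla
2. 0 -> e / C _ C: inserts after position(s) 6, 11: etikerezedilela
surface: etikerezedilela


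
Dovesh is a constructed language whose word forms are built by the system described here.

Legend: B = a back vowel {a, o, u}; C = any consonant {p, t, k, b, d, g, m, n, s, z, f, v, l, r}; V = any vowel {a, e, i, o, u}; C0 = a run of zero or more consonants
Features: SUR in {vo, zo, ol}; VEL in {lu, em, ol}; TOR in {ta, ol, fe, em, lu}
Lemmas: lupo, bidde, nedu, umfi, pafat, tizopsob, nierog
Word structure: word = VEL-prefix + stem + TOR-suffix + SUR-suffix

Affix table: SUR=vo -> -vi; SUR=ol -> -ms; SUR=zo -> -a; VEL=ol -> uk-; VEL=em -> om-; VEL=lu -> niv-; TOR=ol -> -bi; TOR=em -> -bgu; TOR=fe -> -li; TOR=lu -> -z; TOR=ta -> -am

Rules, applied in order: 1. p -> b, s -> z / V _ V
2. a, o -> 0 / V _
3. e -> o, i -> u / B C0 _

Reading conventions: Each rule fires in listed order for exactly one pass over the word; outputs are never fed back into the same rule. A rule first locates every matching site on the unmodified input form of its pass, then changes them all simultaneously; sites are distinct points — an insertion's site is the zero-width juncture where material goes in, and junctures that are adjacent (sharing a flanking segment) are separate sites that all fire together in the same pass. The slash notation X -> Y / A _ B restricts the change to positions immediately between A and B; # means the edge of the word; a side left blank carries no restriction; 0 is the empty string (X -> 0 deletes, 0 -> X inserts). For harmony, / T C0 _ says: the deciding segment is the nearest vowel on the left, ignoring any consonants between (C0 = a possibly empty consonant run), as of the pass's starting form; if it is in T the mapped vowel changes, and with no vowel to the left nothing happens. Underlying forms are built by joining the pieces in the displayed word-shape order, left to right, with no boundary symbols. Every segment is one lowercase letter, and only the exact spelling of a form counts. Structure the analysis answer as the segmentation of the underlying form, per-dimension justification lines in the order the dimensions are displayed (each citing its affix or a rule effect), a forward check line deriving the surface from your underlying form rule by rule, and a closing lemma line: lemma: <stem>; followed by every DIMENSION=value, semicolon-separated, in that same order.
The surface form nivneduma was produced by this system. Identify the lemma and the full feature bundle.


underlying: niv-nedu-am-a
SUR=zo - signalled by the affix -a
VEL=lu - signalled by the affix niv-
TOR=ta - signalled by the affix -am
check: nivneduama -> nivneduama -> nivneduma -> nivneduma
lemma: nedu; SUR=zo; VEL=lu; TOR=ta


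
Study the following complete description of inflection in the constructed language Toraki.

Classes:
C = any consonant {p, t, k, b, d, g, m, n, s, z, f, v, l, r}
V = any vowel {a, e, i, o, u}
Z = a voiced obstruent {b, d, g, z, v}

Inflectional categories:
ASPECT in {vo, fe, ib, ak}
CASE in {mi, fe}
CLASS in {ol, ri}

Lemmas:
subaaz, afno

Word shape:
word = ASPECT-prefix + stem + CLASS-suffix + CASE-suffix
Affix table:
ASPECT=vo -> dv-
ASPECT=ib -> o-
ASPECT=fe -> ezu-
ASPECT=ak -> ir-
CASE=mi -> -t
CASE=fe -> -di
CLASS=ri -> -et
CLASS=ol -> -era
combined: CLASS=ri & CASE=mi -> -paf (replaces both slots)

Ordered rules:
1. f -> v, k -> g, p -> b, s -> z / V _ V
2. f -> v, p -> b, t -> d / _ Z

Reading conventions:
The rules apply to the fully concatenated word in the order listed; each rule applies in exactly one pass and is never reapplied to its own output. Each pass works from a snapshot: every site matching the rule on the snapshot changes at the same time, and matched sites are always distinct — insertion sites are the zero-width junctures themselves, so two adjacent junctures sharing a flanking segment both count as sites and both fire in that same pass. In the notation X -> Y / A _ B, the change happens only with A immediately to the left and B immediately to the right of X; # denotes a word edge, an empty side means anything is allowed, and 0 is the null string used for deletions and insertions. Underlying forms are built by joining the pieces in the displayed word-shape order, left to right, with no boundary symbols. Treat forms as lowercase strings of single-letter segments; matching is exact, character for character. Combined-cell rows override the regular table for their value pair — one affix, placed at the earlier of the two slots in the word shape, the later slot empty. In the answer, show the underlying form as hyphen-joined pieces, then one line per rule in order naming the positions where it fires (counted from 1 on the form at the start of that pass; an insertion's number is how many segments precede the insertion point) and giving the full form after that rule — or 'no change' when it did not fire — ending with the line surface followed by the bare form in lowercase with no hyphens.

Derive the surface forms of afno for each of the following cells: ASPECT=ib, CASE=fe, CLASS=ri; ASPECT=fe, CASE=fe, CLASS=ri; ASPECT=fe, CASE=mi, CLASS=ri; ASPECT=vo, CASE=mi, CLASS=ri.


cell ASPECT=ib, CASE=fe, CLASS=ri:
underlying: o-afno-et-di
1. f -> v, k -> g, p -> b, s -> z / V _ V: no change
2. f -> v, p -> b, t -> d / _ Z: fires at position(s) 7: oafnoeddi
surface: oafnoeddi

cell ASPECT=fe, CASE=fe, CLASS=ri:
underlying: ezu-afno-et-di
1. f -> v, k -> g, p -> b, s -> z / V _ V: no change
2. f -> v, p -> b, t -> d / _ Z: fires at position(s) 9: ezuafnoeddi
surface: ezuafnoeddi

cell ASPECT=fe, CASE=mi, CLASS=ri:
underlying: ezu-afno-paf
1. f -> v, k -> g, p -> b, s -> z / V _ V: fires at position(s) 8: ezuafnobaf
2. f -> v, p -> b, t -> d / _ Z: no change
surface: ezuafnobaf

cell ASPECT=vo, CASE=mi, CLASS=ri:
underlying: dv-afno-paf
1. f -> v, k -> g, p -> b, s -> z / V _ V: fires at position(s) 7: dvafnobaf
2. f -> v, p -> b, t -> d / _ Z: no change
surface: dvafnobaf


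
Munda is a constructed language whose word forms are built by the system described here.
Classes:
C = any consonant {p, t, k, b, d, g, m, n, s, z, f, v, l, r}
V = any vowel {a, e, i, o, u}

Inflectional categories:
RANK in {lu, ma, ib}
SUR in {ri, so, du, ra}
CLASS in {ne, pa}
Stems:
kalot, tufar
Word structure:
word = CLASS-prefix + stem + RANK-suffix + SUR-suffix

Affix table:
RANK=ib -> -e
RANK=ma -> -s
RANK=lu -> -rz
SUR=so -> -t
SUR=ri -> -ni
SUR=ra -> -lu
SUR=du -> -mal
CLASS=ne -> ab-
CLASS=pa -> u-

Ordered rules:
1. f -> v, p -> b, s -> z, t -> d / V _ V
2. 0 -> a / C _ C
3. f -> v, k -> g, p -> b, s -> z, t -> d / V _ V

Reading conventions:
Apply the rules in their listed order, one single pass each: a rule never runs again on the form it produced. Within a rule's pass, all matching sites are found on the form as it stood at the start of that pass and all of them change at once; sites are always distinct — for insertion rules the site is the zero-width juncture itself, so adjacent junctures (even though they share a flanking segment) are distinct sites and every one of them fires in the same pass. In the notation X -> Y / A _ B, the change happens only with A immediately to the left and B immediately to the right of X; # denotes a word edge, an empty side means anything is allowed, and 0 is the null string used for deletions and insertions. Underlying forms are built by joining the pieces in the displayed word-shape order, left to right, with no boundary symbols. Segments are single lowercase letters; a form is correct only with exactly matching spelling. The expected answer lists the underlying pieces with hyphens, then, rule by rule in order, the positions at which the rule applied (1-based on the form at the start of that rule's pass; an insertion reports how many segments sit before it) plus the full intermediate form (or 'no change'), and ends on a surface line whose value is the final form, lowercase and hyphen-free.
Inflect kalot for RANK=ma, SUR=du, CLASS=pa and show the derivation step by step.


underlying: u-kalot-s-mal
1. f -> v, p -> b, s -> z, t -> d / V _ V: no change
2. 0 -> a / C _ C: inserts after position(s) 6, 7: ukalotasamal
3. f -> v, k -> g, p -> b, s -> z, t -> d / V _ V: fires at position(s) 2, 6, 8: ugalodazamal
surface: ugalodazamal


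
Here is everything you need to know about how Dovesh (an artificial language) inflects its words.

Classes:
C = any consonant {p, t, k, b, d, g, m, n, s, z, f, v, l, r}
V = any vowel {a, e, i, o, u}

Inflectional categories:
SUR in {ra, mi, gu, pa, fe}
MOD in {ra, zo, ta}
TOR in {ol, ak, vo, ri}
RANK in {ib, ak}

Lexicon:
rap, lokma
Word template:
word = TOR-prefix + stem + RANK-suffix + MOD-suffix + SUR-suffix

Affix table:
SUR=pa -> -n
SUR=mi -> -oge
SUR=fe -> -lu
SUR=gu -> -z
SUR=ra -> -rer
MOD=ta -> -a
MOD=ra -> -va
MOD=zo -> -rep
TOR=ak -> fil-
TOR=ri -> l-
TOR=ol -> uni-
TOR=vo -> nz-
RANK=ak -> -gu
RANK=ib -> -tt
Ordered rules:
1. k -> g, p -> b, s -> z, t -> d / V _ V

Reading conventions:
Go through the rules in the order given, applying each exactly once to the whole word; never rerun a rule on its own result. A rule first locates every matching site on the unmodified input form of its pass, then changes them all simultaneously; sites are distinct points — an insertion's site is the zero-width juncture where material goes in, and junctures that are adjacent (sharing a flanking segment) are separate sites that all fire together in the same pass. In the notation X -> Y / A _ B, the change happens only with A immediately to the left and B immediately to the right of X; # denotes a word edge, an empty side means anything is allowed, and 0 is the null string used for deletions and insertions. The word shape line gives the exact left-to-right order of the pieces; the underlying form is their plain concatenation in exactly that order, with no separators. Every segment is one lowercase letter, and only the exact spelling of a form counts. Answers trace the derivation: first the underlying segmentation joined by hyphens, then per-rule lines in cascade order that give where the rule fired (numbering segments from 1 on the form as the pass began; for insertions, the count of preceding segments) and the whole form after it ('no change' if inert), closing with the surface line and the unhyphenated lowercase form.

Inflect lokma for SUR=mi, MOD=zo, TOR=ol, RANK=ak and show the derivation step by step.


underlying: uni-lokma-gu-rep-oge
1. k -> g, p -> b, s -> z, t -> d / V _ V: fires at position(s) 13: unilokmagureboge
surface: unilokmagureboge


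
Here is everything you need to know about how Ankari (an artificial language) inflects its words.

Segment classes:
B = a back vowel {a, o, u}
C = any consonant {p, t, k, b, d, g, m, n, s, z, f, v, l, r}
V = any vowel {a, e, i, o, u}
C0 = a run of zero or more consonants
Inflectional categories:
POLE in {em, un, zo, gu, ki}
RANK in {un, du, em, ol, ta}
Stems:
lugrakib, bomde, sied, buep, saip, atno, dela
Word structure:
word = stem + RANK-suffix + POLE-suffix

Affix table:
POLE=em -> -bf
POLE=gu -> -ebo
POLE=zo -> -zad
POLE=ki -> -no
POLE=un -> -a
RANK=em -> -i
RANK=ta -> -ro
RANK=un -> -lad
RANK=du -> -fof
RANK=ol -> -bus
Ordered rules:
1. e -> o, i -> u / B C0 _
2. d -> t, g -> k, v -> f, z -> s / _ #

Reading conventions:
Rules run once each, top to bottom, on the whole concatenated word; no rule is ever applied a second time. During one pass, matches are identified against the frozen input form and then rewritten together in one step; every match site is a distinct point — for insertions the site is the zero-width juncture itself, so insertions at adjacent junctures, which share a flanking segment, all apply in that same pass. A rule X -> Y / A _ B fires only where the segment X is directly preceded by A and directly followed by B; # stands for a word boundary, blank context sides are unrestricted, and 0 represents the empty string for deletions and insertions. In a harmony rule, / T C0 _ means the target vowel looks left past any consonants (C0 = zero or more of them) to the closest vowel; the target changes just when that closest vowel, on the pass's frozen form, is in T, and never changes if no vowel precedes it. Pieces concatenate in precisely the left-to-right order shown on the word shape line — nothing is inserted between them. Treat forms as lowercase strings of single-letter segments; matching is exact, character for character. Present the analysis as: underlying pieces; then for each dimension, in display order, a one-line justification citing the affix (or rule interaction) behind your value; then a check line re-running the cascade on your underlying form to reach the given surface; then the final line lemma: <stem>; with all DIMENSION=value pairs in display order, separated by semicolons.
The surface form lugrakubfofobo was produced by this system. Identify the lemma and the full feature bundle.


underlying: lugrakib-fof-ebo
POLE=gu - signalled by the affix -ebo
RANK=du - signalled by the affix -fof
check: lugrakibfofebo -> lugrakubfofobo -> lugrakubfofobo
lemma: lugrakib; POLE=gu; RANK=du


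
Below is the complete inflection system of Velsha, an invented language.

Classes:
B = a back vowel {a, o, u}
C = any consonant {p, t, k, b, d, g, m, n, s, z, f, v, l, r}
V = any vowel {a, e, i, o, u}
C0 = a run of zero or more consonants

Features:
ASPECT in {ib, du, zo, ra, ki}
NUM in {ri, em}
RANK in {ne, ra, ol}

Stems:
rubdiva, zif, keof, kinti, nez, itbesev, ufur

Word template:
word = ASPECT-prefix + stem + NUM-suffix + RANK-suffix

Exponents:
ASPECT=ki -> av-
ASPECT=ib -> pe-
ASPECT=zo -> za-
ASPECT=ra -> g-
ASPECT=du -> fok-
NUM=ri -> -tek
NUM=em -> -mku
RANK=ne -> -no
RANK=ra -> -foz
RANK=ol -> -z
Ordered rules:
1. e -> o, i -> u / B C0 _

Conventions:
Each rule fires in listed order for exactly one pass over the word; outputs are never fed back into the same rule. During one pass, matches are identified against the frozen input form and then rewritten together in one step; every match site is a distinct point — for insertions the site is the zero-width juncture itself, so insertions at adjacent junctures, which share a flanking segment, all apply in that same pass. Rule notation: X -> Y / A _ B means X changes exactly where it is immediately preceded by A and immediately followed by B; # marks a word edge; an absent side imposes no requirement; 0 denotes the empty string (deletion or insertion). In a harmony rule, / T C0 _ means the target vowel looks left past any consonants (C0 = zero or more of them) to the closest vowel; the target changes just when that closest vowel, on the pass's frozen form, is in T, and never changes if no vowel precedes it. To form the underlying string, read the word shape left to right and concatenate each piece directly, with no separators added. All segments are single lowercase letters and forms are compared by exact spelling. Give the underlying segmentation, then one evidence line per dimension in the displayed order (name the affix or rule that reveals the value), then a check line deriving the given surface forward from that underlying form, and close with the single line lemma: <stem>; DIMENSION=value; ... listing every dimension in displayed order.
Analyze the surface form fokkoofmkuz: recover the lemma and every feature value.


underlying: fok-keof-mku-z
ASPECT=du - signalled by the affix fok-
NUM=em - signalled by the affix -mku
RANK=ol - signalled by the affix -z
check: fokkeofmkuz -> fokkoofmkuz
lemma: keof; ASPECT=du; NUM=em; RANK=ol
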